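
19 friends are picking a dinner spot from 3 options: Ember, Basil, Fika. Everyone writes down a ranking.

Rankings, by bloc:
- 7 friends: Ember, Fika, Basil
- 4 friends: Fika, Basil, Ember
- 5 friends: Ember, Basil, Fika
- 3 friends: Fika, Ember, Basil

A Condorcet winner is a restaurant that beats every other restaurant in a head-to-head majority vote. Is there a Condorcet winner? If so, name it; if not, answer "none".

Ember

Pairwise majorities:
Ember vs Basil: Ember is ranked higher on 7+5+3 = 15 ballots, Basil on 4. Ember wins 15–4.
Ember vs Fika: Ember preferred on 7+5 = 12 ballots; Ember wins 12–7.
Basil vs Fika: 5 for Basil, 14 for Fika — Fika by 14–5.
Ember wins every pairwise contest, so Ember is the Condorcet winner.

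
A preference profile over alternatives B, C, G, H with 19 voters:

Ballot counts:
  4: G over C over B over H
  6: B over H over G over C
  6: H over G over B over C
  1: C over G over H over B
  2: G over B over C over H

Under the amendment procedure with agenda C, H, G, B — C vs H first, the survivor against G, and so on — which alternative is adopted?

B

Round 1: C vs H — 7–12, H advances.
Round 2: H vs G — 12–7, H advances.
Round 3: H vs B — 7–12, B advances.
B survives the agenda.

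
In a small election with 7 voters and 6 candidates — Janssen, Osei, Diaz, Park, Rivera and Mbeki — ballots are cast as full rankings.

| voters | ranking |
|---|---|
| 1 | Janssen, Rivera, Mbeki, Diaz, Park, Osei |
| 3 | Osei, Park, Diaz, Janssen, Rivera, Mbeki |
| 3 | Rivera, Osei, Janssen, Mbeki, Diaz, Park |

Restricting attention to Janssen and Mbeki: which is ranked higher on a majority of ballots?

Janssen

Ballots ranking Janssen above Mbeki: 1 + 3 + 3 = 7.
Ballots ranking Mbeki above Janssen: 7 − 7 = 0.
Janssen wins the head-to-head 7–0.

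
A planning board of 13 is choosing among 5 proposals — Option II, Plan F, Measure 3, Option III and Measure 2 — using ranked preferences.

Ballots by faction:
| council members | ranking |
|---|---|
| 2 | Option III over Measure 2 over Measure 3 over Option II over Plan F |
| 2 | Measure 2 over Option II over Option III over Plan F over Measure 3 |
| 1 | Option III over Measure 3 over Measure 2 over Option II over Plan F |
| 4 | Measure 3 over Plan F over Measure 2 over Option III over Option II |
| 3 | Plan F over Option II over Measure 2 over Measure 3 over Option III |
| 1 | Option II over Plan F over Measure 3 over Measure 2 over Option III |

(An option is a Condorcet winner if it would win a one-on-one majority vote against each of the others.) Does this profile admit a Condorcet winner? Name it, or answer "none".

none

Check each pair by majority over 13 ballots:
Option II vs Plan F: Option II is ranked higher on 2+2+1+1 = 6 ballots, Plan F on 7. Plan F wins 7–6.
Option II vs Measure 3: Option II is ranked higher on 2+3+1 = 6 ballots, Measure 3 on 7. Measure 3 wins 7–6.
Option II vs Option III: 2+3+1 = 6 for Option II, 7 for Option III — Option III by 7–6.
Option II vs Measure 2: Option II is ranked higher on 3+1 = 4 ballots, Measure 2 on 9. Measure 2 wins 9–4.
Plan F vs Measure 3: 6 to 7, Measure 3.
Plan F vs Option III: Plan F is ranked higher on 4+3+1 = 8 ballots, Option III on 5. Plan F wins 8–5.
Plan F vs Measure 2: Plan F preferred on 4+3+1 = 8 ballots; Plan F wins 8–5.
Measure 3 vs Option III: 4+3+1 = 8 for Measure 3, 5 for Option III — Measure 3 by 8–5.
Measure 3 vs Measure 2: 1+4+1 = 6 for Measure 3, 7 for Measure 2 — Measure 2 by 7–6.
Option III vs Measure 2: Option III preferred on 2+1 = 3 ballots; Measure 2 wins 10–3.
Every option loses at least once (Option II loses to Plan F; Plan F loses to Measure 3; Measure 3 loses to Measure 2; Option III loses to Plan F; Measure 2 loses to Plan F). The majority relation contains the cycle Plan F beats Measure 2 beats Measure 3 beats Plan F, so there is no Condorcet winner.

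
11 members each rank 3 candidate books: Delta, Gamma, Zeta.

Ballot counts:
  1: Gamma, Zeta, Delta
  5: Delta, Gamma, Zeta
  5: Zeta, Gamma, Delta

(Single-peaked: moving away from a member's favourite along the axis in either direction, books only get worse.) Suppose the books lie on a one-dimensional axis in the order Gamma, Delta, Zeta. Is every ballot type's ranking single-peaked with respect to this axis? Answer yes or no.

Axis positions: Gamma=1, Delta=2, Zeta=3.
Ballot type 1: ranking walks positions 1-3-2; Zeta is ranked above Delta even though Delta lies between Zeta and the peak Gamma on the axis — preferences dip and rise again. Not single-peaked.
Ballot type 2 (peak Delta at position 2): ranking walks positions 2-1-3, expanding outward from the peak — single-peaked.
Ballot type 3: ranking walks positions 3-1-2; Gamma is ranked above Delta even though Delta lies between Gamma and the peak Zeta on the axis — preferences dip and rise again. Not single-peaked.
Ballot type 1 violates single-peakedness, so the profile is not single-peaked on this axis.

no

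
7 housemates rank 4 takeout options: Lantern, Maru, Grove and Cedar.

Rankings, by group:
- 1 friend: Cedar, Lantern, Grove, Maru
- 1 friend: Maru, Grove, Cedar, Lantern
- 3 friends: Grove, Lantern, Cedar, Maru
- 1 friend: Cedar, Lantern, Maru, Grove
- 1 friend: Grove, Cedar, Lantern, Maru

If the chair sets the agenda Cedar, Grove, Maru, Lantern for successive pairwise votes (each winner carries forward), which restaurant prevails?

Grove

Round 1: Cedar vs Grove — 2–5, Grove advances.
Round 2: Grove vs Maru — 5–2, Grove advances.
Round 3: Grove vs Lantern — 5–2, Grove advances.
The agenda winner is Grove.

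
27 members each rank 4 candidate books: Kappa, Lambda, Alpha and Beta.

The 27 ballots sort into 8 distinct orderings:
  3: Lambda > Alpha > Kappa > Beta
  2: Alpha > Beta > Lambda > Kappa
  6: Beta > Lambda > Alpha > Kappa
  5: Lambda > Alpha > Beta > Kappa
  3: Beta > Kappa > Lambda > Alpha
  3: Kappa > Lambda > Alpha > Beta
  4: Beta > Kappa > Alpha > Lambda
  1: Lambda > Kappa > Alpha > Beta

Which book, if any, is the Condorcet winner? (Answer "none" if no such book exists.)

Head-to-head results (27 members):
Kappa vs Lambda: Kappa preferred on 3+3+4 = 10 ballots; Lambda wins 17–10.
Kappa vs Alpha: 3+3+4+1 = 11 for Kappa, 16 for Alpha — Alpha by 16–11.
Kappa vs Beta: Kappa is ranked higher on 3+3+1 = 7 ballots, Beta on 20. Beta wins 20–7.
Lambda vs Alpha: 21 to 6, Lambda.
Lambda vs Beta: 12 to 15, Beta.
Alpha vs Beta: Alpha is ranked higher on 3+2+5+3+1 = 14 ballots, Beta on 13. Alpha wins 14–13.
Each book drops at least one matchup (Kappa loses to Lambda; Lambda loses to Beta; Alpha loses to Lambda; Beta loses to Alpha); the cycle Lambda > Alpha > Beta > Lambda rules out a Condorcet winner.

none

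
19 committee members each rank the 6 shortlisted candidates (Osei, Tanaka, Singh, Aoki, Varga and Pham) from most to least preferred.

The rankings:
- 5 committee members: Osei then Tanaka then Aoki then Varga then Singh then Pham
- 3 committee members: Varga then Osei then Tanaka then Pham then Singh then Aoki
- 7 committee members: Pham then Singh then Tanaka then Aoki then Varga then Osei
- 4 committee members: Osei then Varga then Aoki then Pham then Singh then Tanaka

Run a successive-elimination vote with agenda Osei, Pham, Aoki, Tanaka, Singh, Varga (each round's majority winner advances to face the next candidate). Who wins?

Round 1: Osei vs Pham — 12–7, Osei advances.
Round 2: Osei vs Aoki — 12–7, Osei advances.
Round 3: Osei vs Tanaka — 12–7, Osei advances.
Round 4: Osei vs Singh — 12–7, Osei advances.
Round 5: Osei vs Varga — 9–10, Varga advances.
The agenda winner is Varga.

Varga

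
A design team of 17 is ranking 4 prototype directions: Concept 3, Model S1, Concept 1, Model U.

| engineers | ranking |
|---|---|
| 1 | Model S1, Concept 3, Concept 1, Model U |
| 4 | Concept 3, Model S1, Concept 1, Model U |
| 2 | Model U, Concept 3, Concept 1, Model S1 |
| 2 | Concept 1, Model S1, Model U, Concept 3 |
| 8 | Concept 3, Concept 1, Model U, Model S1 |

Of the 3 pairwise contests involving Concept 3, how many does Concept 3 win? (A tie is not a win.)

3

Concept 3 against each rival (17 engineers):
Concept 3 vs Model S1: Concept 3 preferred on 4+2+8 = 14 ballots; Concept 3 wins 14–3.
Concept 3 vs Concept 1: 15 to 2, Concept 3.
Concept 3 vs Model U: 1+4+8 = 13 for Concept 3, 4 for Model U — Concept 3 by 13–4.
Concept 3 beats Model S1, Concept 1, Model U — 3 pairwise wins.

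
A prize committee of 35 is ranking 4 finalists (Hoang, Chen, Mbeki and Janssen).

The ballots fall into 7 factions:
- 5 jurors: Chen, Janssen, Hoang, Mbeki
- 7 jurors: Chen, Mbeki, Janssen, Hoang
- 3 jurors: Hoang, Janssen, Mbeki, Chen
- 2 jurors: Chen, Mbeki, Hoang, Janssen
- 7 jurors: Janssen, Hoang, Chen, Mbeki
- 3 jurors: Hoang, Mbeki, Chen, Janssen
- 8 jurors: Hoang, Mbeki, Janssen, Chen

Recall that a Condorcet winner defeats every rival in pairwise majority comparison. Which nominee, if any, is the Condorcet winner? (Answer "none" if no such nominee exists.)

Check each pair by majority over 35 ballots:
Hoang vs Chen: Hoang wins 21–14.
Hoang vs Mbeki: Hoang, 26–9.
Hoang vs Janssen: Janssen, 19–16.
Chen vs Mbeki: Chen wins 21–14.
Chen vs Janssen: Janssen, 18–17.
Mbeki vs Janssen: Mbeki, 20–15.
No nominee is unbeaten: Hoang loses to Janssen; Chen loses to Hoang; Mbeki loses to Hoang; Janssen loses to Mbeki. In particular Hoang → Mbeki → Janssen → Hoang is a majority cycle — no Condorcet winner exists.

none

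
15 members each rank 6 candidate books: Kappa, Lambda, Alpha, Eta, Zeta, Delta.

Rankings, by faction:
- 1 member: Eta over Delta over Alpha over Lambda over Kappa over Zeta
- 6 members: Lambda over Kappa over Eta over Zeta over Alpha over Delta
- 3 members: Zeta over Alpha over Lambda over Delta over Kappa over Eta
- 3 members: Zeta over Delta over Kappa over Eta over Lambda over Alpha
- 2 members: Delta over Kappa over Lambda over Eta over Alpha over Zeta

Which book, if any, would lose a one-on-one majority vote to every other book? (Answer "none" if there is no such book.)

Head-to-head results (15 members):
Kappa vs Lambda: Lambda wins 10–5.
Kappa vs Alpha: 6+3+2 = 11 for Kappa, 4 for Alpha — Kappa by 11–4.
Kappa vs Eta: 14 to 1, Kappa.
Kappa vs Zeta: 9 to 6, Kappa.
Kappa–Delta: Delta 9–6.
Lambda vs Alpha: Lambda wins 11–4.
Lambda vs Eta: Lambda, 11–4.
Lambda vs Zeta: 9 to 6, Lambda.
Lambda vs Delta: 9 to 6, Lambda.
Alpha vs Eta: Eta, 12–3.
Alpha vs Zeta: Alpha preferred on 1+2 = 3 ballots; Zeta wins 12–3.
Alpha vs Delta: 6+3 = 9 for Alpha, 6 for Delta — Alpha by 9–6.
Eta vs Zeta: Eta wins 9–6.
Eta vs Delta: Delta, 8–7.
Zeta vs Delta: Zeta is ranked higher on 6+3+3 = 12 ballots, Delta on 3. Zeta wins 12–3.
No book is winless: Kappa beats Alpha; Lambda beats Kappa; Alpha beats Delta; Eta beats Alpha; Zeta beats Alpha; Delta beats Kappa. There is no Condorcet loser.

none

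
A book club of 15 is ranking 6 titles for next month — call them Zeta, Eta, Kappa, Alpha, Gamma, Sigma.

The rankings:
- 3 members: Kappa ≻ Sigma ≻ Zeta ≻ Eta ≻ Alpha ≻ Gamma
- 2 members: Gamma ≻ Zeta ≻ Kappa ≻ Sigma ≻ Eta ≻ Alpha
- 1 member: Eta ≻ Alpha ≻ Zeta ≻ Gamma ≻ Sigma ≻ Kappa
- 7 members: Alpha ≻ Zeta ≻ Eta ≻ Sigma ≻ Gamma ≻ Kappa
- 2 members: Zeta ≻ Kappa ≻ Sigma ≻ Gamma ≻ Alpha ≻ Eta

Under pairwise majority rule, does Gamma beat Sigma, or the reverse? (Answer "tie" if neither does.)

Sigma

Ballots ranking Gamma above Sigma: 2 + 1 = 3.
Ballots ranking Sigma above Gamma: 15 − 3 = 12.
Sigma wins the head-to-head 12–3.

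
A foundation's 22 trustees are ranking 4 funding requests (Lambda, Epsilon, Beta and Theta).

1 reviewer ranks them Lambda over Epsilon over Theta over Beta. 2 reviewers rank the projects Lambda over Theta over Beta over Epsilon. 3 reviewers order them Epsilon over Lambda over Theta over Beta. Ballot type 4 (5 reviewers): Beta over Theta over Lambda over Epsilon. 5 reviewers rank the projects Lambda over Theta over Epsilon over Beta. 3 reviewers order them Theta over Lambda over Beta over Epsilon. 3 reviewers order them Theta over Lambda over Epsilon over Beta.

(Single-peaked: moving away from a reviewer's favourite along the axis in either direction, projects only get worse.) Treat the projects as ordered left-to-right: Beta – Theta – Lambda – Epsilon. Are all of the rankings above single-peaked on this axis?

Axis positions: Beta=1, Theta=2, Lambda=3, Epsilon=4.
Ballot type 1 (peak Lambda at position 3): ranking walks positions 3-4-2-1, expanding outward from the peak — single-peaked.
Ballot type 2 (peak Lambda at position 3): ranking walks positions 3-2-1-4, expanding outward from the peak — single-peaked.
Ballot type 3 (peak Epsilon at position 4): ranking walks positions 4-3-2-1, expanding outward from the peak — single-peaked.
Ballot type 4 (peak Beta at position 1): ranking walks positions 1-2-3-4, expanding outward from the peak — single-peaked.
Ballot type 5 (peak Lambda at position 3): ranking walks positions 3-2-4-1, expanding outward from the peak — single-peaked.
Ballot type 6 (peak Theta at position 2): ranking walks positions 2-3-1-4, expanding outward from the peak — single-peaked.
Ballot type 7 (peak Theta at position 2): ranking walks positions 2-3-4-1, expanding outward from the peak — single-peaked.
Every ranking is single-peaked on this axis.

yes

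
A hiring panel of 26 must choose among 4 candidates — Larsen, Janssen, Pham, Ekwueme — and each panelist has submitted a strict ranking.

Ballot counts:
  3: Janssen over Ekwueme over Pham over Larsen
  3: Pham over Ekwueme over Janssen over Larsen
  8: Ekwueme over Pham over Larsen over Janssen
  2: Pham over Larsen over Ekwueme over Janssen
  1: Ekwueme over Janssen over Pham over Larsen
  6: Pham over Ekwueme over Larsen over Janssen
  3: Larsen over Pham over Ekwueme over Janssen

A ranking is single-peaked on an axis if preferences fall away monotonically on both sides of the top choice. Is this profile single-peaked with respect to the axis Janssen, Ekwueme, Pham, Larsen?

Axis positions: Janssen=1, Ekwueme=2, Pham=3, Larsen=4.
Bloc 1 (peak Janssen at position 1): ranking walks positions 1-2-3-4, expanding outward from the peak — single-peaked.
Bloc 2 (peak Pham at position 3): ranking walks positions 3-2-1-4, expanding outward from the peak — single-peaked.
Bloc 3 (peak Ekwueme at position 2): ranking walks positions 2-3-4-1, expanding outward from the peak — single-peaked.
Bloc 4 (peak Pham at position 3): ranking walks positions 3-4-2-1, expanding outward from the peak — single-peaked.
Bloc 5 (peak Ekwueme at position 2): ranking walks positions 2-1-3-4, expanding outward from the peak — single-peaked.
Bloc 6 (peak Pham at position 3): ranking walks positions 3-2-4-1, expanding outward from the peak — single-peaked.
Bloc 7 (peak Larsen at position 4): ranking walks positions 4-3-2-1, expanding outward from the peak — single-peaked.
Every ranking is single-peaked on this axis.

yes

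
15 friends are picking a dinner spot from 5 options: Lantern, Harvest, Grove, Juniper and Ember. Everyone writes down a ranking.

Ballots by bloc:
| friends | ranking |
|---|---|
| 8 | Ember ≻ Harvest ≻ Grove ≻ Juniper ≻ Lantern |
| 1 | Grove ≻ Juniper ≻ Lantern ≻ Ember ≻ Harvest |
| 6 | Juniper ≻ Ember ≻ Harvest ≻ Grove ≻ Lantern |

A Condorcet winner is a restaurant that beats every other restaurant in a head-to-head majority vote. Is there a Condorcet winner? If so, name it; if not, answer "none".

Check each pair by majority over 15 ballots:
Lantern vs Harvest: Harvest wins 14–1.
Lantern–Grove: Grove 15–0.
Lantern vs Juniper: Juniper, 15–0.
Lantern vs Ember: Ember, 14–1.
Harvest–Grove: Harvest 14–1.
Harvest–Juniper: Harvest 8–7.
Harvest vs Ember: Ember wins 15–0.
Grove–Juniper: Grove 9–6.
Grove–Ember: Ember 14–1.
Juniper vs Ember: Ember, 8–7.
Ember wins every pairwise contest, so Ember is the Condorcet winner.

Ember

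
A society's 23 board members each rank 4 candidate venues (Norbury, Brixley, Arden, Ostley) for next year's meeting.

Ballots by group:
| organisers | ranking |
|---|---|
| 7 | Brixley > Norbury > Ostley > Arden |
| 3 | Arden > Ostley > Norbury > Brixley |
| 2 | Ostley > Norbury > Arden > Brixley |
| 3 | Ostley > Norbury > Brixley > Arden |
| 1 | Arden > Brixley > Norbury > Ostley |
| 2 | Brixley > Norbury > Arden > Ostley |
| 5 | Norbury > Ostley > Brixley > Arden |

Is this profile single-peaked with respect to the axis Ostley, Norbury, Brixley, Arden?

Axis positions: Ostley=1, Norbury=2, Brixley=3, Arden=4.
Group 1 (peak Brixley at position 3): ranking walks positions 3-2-1-4, expanding outward from the peak — single-peaked.
Group 2: ranking walks positions 4-1-2-3; Ostley is ranked above Brixley even though Brixley lies between Ostley and the peak Arden on the axis — preferences dip and rise again. Not single-peaked.
Group 3: ranking walks positions 1-2-4-3; Arden is ranked above Brixley even though Brixley lies between Arden and the peak Ostley on the axis — preferences dip and rise again. Not single-peaked.
Group 4 (peak Ostley at position 1): ranking walks positions 1-2-3-4, expanding outward from the peak — single-peaked.
Group 5 (peak Arden at position 4): ranking walks positions 4-3-2-1, expanding outward from the peak — single-peaked.
Group 6 (peak Brixley at position 3): ranking walks positions 3-2-4-1, expanding outward from the peak — single-peaked.
Group 7 (peak Norbury at position 2): ranking walks positions 2-1-3-4, expanding outward from the peak — single-peaked.
Group 2 violates single-peakedness, so the profile is not single-peaked on this axis.

no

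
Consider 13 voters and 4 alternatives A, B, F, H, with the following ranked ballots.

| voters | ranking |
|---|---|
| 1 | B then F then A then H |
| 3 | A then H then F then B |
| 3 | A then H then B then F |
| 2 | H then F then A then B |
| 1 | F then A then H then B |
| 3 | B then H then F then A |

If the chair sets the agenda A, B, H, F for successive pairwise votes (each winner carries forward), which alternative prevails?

F

Round 1: A vs B — 9–4, A advances.
Round 2: A vs H — 8–5, A advances.
Round 3: A vs F — 6–7, F advances.
The agenda winner is F.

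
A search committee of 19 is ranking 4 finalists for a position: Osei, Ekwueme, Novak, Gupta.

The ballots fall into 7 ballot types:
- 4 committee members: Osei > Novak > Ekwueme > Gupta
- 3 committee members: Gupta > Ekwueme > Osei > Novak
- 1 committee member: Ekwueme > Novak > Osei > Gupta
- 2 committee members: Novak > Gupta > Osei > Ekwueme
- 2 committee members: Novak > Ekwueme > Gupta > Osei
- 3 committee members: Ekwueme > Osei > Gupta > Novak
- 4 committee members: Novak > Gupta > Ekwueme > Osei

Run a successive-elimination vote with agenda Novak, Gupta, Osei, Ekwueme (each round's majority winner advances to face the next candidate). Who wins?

Ekwueme

Round 1: Novak vs Gupta — 13–6, Novak advances.
Round 2: Novak vs Osei — 9–10, Osei advances.
Round 3: Osei vs Ekwueme — 6–13, Ekwueme advances.
The agenda winner is Ekwueme.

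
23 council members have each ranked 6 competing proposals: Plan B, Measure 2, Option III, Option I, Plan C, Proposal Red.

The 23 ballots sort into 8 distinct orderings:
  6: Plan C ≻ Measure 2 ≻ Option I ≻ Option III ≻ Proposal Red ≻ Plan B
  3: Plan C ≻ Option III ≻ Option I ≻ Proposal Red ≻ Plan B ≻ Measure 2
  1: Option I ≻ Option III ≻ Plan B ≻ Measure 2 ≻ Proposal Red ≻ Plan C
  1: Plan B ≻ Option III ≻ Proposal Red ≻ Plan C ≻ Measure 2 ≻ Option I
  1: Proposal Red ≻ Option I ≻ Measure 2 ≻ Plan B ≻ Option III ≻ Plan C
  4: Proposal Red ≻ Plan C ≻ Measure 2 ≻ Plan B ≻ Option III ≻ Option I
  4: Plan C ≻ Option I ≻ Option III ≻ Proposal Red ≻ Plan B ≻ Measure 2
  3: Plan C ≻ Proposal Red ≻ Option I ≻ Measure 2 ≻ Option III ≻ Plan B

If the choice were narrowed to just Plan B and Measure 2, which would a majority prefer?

Ballots ranking Plan B above Measure 2: 3 + 1 + 1 + 4 = 9.
Ballots ranking Measure 2 above Plan B: 23 − 9 = 14.
Measure 2 wins the head-to-head 14–9.

Measure 2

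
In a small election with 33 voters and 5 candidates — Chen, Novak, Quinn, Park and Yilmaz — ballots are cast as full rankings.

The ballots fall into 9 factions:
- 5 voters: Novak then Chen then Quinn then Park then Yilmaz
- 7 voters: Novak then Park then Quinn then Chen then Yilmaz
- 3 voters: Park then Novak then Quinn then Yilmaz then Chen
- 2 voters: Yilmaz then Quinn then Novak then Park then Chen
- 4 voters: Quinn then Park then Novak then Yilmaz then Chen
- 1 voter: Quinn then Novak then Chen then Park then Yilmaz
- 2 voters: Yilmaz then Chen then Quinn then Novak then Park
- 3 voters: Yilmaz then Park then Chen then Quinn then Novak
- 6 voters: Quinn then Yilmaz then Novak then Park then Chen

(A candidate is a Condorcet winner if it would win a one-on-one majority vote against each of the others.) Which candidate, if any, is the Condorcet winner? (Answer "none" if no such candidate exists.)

Quinn

Head-to-head results (33 voters):
Chen vs Novak: Novak, 28–5.
Chen vs Quinn: Quinn, 23–10.
Chen vs Park: Park, 25–8.
Chen vs Yilmaz: Yilmaz wins 20–13.
Novak–Quinn: Quinn 18–15.
Novak–Park: Novak 23–10.
Novak–Yilmaz: Novak 20–13.
Quinn vs Park: Quinn, 20–13.
Quinn vs Yilmaz: Quinn wins 26–7.
Park vs Yilmaz: Park, 20–13.
Quinn defeats every rival head-to-head and is the Condorcet winner.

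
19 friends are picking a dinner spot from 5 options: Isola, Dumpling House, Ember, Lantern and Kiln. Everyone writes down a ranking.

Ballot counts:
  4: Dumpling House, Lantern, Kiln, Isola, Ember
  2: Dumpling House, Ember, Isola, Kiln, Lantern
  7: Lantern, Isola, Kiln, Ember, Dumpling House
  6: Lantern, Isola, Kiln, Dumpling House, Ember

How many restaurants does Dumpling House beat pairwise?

Dumpling House against each rival (19 friends):
Dumpling House–Isola: Isola 13–6.
Dumpling House–Ember: Dumpling House 12–7.
Dumpling House vs Lantern: Dumpling House preferred on 4+2 = 6 ballots; Lantern wins 13–6.
Dumpling House–Kiln: Kiln 13–6.
Dumpling House beats Ember; loses to Isola, Lantern, Kiln — 1 pairwise win.

1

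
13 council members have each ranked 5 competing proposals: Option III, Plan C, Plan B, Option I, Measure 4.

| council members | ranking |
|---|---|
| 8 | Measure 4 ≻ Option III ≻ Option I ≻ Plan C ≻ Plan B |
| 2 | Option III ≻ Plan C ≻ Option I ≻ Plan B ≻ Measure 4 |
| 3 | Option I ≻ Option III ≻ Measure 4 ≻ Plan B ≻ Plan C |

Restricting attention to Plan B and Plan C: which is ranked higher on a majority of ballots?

Plan C

Ballots ranking Plan B above Plan C: 3.
Ballots ranking Plan C above Plan B: 13 − 3 = 10.
Plan C wins the head-to-head 10–3.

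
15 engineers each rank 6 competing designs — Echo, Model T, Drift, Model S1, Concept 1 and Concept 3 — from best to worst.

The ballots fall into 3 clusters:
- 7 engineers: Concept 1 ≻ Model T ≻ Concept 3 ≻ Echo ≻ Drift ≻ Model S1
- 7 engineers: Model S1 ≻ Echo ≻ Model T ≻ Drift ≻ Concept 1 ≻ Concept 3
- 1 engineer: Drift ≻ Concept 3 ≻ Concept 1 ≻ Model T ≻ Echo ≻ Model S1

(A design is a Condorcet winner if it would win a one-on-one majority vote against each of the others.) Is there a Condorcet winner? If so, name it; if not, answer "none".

none

Pairwise majorities:
Echo vs Model T: Echo is ranked higher on 7 ballots, Model T on 8. Model T wins 8–7.
Echo vs Drift: 7+7 = 14 for Echo, 1 for Drift — Echo by 14–1.
Echo vs Model S1: 8 to 7, Echo.
Echo vs Concept 1: Echo preferred on 7 ballots; Concept 1 wins 8–7.
Echo vs Concept 3: Echo preferred on 7 ballots; Concept 3 wins 8–7.
Model T vs Drift: 14 to 1, Model T.
Model T vs Model S1: 7+1 = 8 for Model T, 7 for Model S1 — Model T by 8–7.
Model T vs Concept 1: 7 to 8, Concept 1.
Model T vs Concept 3: 7+7 = 14 for Model T, 1 for Concept 3 — Model T by 14–1.
Drift vs Model S1: Drift preferred on 7+1 = 8 ballots; Drift wins 8–7.
Drift vs Concept 1: 7+1 = 8 for Drift, 7 for Concept 1 — Drift by 8–7.
Drift vs Concept 3: 8 to 7, Drift.
Model S1 vs Concept 1: 7 to 8, Concept 1.
Model S1 vs Concept 3: Model S1 is ranked higher on 7 ballots, Concept 3 on 8. Concept 3 wins 8–7.
Concept 1 vs Concept 3: Concept 1 is ranked higher on 7+7 = 14 ballots, Concept 3 on 1. Concept 1 wins 14–1.
No design is unbeaten: Echo loses to Model T; Model T loses to Concept 1; Drift loses to Echo; Model S1 loses to Echo; Concept 1 loses to Drift; Concept 3 loses to Model T. In particular Echo > Drift > Concept 1 > Echo is a majority cycle — no Condorcet winner exists.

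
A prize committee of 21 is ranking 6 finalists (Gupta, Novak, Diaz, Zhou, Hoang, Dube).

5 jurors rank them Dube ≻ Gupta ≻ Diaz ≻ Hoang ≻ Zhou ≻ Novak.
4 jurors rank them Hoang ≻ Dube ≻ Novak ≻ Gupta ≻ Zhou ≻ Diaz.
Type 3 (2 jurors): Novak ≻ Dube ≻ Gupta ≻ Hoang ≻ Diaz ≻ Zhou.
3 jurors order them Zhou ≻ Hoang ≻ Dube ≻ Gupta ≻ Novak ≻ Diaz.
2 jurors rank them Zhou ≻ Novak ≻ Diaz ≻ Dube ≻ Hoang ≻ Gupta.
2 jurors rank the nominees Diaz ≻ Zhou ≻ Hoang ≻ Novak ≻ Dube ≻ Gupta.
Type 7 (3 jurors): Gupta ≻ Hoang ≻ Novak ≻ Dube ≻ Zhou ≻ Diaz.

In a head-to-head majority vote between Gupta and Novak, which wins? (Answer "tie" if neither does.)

Gupta

Ballots ranking Gupta above Novak: 5 + 3 + 3 = 11.
Ballots ranking Novak above Gupta: 21 − 11 = 10.
Gupta wins the head-to-head 11–10.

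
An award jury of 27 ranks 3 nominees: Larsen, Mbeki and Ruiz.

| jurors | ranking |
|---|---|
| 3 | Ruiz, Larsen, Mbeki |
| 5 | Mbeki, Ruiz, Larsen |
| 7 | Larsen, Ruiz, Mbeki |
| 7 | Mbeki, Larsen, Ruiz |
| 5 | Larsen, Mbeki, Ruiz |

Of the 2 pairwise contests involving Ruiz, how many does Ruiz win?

0

Ruiz against each rival (27 jurors):
Ruiz vs Larsen: 8 to 19, Larsen.
Ruiz vs Mbeki: Mbeki, 17–10.
Ruiz beats no one; loses to Larsen, Mbeki — 0 pairwise wins.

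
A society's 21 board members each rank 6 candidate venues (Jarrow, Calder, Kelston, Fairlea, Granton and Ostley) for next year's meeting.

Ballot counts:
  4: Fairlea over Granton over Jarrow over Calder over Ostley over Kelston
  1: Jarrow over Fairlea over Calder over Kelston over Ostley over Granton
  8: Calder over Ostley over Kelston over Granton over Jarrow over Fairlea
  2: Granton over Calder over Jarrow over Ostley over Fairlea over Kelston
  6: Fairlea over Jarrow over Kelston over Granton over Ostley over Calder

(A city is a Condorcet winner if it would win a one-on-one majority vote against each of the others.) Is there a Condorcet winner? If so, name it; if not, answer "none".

none

Check each pair by majority over 21 ballots:
Jarrow vs Calder: 4+1+6 = 11 for Jarrow, 10 for Calder — Jarrow by 11–10.
Jarrow vs Kelston: Jarrow wins 13–8.
Jarrow vs Fairlea: 1+8+2 = 11 for Jarrow, 10 for Fairlea — Jarrow by 11–10.
Jarrow vs Granton: 1+6 = 7 for Jarrow, 14 for Granton — Granton by 14–7.
Jarrow vs Ostley: Jarrow, 13–8.
Calder vs Kelston: 15 to 6, Calder.
Calder–Fairlea: Fairlea 11–10.
Calder vs Granton: 9 to 12, Granton.
Calder vs Ostley: Calder, 15–6.
Kelston vs Fairlea: 8 to 13, Fairlea.
Kelston–Granton: Kelston 15–6.
Kelston vs Ostley: Kelston preferred on 1+6 = 7 ballots; Ostley wins 14–7.
Fairlea vs Granton: Fairlea preferred on 4+1+6 = 11 ballots; Fairlea wins 11–10.
Fairlea–Ostley: Fairlea 11–10.
Granton vs Ostley: 4+2+6 = 12 for Granton, 9 for Ostley — Granton by 12–9.
No city is unbeaten: Jarrow loses to Granton; Calder loses to Jarrow; Kelston loses to Jarrow; Fairlea loses to Jarrow; Granton loses to Kelston; Ostley loses to Jarrow. In particular Jarrow → Kelston → Granton → Jarrow is a majority cycle — no Condorcet winner exists.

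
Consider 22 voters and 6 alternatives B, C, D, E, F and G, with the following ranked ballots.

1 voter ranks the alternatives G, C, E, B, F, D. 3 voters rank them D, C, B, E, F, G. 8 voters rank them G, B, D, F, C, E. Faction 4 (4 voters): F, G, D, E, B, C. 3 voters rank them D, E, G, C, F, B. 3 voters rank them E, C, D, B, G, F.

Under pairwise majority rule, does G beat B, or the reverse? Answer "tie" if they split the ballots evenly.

Ballots ranking G above B: 1 + 8 + 4 + 3 = 16.
Ballots ranking B above G: 22 − 16 = 6.
G wins the head-to-head 16–6.

G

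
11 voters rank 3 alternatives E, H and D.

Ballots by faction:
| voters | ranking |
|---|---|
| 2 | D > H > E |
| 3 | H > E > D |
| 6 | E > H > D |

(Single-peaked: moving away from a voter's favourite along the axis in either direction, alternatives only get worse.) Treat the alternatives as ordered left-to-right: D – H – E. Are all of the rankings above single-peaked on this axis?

Axis positions: D=1, H=2, E=3.
Faction 1 (peak D at position 1): ranking walks positions 1-2-3, expanding outward from the peak — single-peaked.
Faction 2 (peak H at position 2): ranking walks positions 2-3-1, expanding outward from the peak — single-peaked.
Faction 3 (peak E at position 3): ranking walks positions 3-2-1, expanding outward from the peak — single-peaked.
Every ranking is single-peaked on this axis.

yes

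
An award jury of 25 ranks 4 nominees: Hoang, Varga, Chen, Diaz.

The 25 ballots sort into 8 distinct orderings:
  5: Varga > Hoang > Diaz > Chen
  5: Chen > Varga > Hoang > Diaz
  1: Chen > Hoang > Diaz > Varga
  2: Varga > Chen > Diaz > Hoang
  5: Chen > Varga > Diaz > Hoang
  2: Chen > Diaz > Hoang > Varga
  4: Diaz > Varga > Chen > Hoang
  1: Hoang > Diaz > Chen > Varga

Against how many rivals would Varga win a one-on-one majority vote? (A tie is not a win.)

2

Varga against each rival (25 jurors):
Varga vs Hoang: Varga is ranked higher on 5+5+2+5+4 = 21 ballots, Hoang on 4. Varga wins 21–4.
Varga–Chen: Chen 14–11.
Varga vs Diaz: Varga wins 17–8.
Varga beats Hoang, Diaz; loses to Chen — 2 pairwise wins.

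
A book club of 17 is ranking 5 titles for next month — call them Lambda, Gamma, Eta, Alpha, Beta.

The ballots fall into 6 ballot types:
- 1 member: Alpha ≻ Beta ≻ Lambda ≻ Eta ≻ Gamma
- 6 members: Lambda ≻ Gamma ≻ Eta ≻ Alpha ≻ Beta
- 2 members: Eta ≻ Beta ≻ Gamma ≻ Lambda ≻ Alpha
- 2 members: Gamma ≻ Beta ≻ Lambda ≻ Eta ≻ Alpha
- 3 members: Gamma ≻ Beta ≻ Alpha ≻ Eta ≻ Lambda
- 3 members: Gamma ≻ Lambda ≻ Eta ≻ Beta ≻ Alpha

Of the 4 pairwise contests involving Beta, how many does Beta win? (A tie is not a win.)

1

Beta against each rival (17 members):
Beta vs Lambda: Beta is ranked higher on 1+2+2+3 = 8 ballots, Lambda on 9. Lambda wins 9–8.
Beta vs Gamma: Gamma wins 14–3.
Beta vs Eta: 1+2+3 = 6 for Beta, 11 for Eta — Eta by 11–6.
Beta vs Alpha: 2+2+3+3 = 10 for Beta, 7 for Alpha — Beta by 10–7.
Beta beats Alpha; loses to Lambda, Gamma, Eta — 1 pairwise win.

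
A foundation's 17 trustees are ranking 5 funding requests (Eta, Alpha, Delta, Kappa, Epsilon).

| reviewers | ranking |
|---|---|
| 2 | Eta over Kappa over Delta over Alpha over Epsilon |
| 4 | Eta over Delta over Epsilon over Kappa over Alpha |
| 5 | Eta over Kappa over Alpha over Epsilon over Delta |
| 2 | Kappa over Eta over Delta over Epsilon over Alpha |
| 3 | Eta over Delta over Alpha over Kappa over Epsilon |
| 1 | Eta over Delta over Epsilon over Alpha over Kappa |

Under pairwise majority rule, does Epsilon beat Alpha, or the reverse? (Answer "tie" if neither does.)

Ballots ranking Epsilon above Alpha: 4 + 2 + 1 = 7.
Ballots ranking Alpha above Epsilon: 17 − 7 = 10.
Alpha wins the head-to-head 10–7.

Alpha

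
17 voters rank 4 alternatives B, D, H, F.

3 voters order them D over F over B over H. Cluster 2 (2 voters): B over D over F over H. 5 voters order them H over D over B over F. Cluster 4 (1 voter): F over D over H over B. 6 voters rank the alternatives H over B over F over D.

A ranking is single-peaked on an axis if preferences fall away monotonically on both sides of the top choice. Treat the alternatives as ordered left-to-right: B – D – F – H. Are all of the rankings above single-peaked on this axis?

no

Axis positions: B=1, D=2, F=3, H=4.
Cluster 1 (peak D at position 2): ranking walks positions 2-3-1-4, expanding outward from the peak — single-peaked.
Cluster 2 (peak B at position 1): ranking walks positions 1-2-3-4, expanding outward from the peak — single-peaked.
Cluster 3: ranking walks positions 4-2-1-3; D is ranked above F even though F lies between D and the peak H on the axis — preferences dip and rise again. Not single-peaked.
Cluster 4 (peak F at position 3): ranking walks positions 3-2-4-1, expanding outward from the peak — single-peaked.
Cluster 5: ranking walks positions 4-1-3-2; B is ranked above F even though F lies between B and the peak H on the axis — preferences dip and rise again. Not single-peaked.
Cluster 3 violates single-peakedness, so the profile is not single-peaked on this axis.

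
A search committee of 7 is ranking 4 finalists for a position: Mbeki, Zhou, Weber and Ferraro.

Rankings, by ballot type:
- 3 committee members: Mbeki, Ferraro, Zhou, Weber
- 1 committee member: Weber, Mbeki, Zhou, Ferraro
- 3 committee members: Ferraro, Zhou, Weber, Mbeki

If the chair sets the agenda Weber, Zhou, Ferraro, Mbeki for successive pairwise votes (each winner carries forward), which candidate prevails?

Mbeki

Round 1: Weber vs Zhou — 1–6, Zhou advances.
Round 2: Zhou vs Ferraro — 1–6, Ferraro advances.
Round 3: Ferraro vs Mbeki — 3–4, Mbeki advances.
Mbeki survives the agenda.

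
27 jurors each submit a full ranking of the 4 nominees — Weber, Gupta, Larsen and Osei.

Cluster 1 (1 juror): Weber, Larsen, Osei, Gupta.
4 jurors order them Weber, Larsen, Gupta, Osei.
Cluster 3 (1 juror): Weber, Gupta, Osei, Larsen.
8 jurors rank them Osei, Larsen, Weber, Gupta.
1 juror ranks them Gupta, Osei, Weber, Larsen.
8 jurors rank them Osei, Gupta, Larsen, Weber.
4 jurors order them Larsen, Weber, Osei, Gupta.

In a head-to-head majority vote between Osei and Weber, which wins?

Osei

Ballots ranking Osei above Weber: 8 + 1 + 8 = 17.
Ballots ranking Weber above Osei: 27 − 17 = 10.
Osei wins the head-to-head 17–10.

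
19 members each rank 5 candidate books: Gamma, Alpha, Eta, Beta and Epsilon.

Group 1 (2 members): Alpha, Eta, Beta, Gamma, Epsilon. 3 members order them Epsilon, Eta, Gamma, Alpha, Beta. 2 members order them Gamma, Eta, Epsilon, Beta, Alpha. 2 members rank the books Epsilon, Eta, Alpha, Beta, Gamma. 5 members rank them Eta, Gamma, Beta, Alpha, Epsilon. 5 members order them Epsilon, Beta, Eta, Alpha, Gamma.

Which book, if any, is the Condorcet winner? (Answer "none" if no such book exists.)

Epsilon

Pairwise majorities:
Gamma vs Alpha: Gamma wins 10–9.
Gamma vs Eta: Eta, 17–2.
Gamma vs Beta: 10 to 9, Gamma.
Gamma vs Epsilon: Epsilon wins 10–9.
Alpha vs Eta: Alpha preferred on 2 ballots; Eta wins 17–2.
Alpha vs Beta: Beta, 12–7.
Alpha vs Epsilon: Epsilon wins 12–7.
Eta–Beta: Eta 14–5.
Eta vs Epsilon: Eta is ranked higher on 2+2+5 = 9 ballots, Epsilon on 10. Epsilon wins 10–9.
Beta–Epsilon: Epsilon 12–7.
Epsilon defeats every rival head-to-head and is the Condorcet winner.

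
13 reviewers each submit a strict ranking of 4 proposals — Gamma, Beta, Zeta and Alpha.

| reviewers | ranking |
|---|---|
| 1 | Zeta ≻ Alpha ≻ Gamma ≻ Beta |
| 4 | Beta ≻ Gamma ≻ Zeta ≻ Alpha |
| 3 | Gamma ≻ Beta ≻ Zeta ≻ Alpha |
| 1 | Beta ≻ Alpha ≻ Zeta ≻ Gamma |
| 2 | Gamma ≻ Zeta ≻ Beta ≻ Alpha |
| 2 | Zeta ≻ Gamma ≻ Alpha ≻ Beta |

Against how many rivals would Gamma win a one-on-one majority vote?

3

Gamma against each rival (13 reviewers):
Gamma vs Beta: Gamma is ranked higher on 1+3+2+2 = 8 ballots, Beta on 5. Gamma wins 8–5.
Gamma vs Zeta: Gamma wins 9–4.
Gamma vs Alpha: Gamma is ranked higher on 4+3+2+2 = 11 ballots, Alpha on 2. Gamma wins 11–2.
Gamma beats Beta, Zeta, Alpha — 3 pairwise wins.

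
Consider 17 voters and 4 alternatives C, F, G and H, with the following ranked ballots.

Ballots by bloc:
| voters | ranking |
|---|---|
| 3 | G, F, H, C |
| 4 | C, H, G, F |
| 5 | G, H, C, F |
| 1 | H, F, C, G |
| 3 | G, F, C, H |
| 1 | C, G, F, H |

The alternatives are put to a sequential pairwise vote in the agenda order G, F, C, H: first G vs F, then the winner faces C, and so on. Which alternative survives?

Round 1: G vs F — 16–1, G advances.
Round 2: G vs C — 11–6, G advances.
Round 3: G vs H — 12–5, G advances.
The agenda winner is G.

G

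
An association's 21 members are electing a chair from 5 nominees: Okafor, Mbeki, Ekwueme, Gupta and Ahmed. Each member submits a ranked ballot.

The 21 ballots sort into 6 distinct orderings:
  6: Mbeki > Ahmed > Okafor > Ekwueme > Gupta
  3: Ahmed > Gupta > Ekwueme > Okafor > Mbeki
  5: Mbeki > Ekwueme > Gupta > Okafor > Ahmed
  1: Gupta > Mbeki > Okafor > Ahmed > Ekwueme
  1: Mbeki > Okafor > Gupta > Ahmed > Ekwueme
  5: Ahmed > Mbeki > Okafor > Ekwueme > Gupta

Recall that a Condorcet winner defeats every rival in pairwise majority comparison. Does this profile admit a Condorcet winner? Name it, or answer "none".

Mbeki

Check each pair by majority over 21 ballots:
Okafor vs Mbeki: Okafor is ranked higher on 3 ballots, Mbeki on 18. Mbeki wins 18–3.
Okafor vs Ekwueme: Okafor is ranked higher on 6+1+1+5 = 13 ballots, Ekwueme on 8. Okafor wins 13–8.
Okafor vs Gupta: 12 to 9, Okafor.
Okafor vs Ahmed: Okafor is ranked higher on 5+1+1 = 7 ballots, Ahmed on 14. Ahmed wins 14–7.
Mbeki vs Ekwueme: Mbeki is ranked higher on 6+5+1+1+5 = 18 ballots, Ekwueme on 3. Mbeki wins 18–3.
Mbeki vs Gupta: 6+5+1+5 = 17 for Mbeki, 4 for Gupta — Mbeki by 17–4.
Mbeki vs Ahmed: Mbeki is ranked higher on 6+5+1+1 = 13 ballots, Ahmed on 8. Mbeki wins 13–8.
Ekwueme vs Gupta: Ekwueme preferred on 6+5+5 = 16 ballots; Ekwueme wins 16–5.
Ekwueme vs Ahmed: 5 for Ekwueme, 16 for Ahmed — Ahmed by 16–5.
Gupta vs Ahmed: 7 to 14, Ahmed.
Mbeki beats each of Okafor, Ekwueme, Gupta, Ahmed — Mbeki is the Condorcet winner.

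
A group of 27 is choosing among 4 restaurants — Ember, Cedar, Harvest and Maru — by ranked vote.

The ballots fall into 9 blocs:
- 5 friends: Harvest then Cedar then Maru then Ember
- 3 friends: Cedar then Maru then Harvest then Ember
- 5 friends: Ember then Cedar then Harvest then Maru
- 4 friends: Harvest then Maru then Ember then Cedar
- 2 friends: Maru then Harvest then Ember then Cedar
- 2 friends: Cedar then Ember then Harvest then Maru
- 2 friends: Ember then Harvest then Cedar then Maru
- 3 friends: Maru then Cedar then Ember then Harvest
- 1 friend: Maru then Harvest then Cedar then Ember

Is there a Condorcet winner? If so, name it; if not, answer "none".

Harvest

Pairwise majorities:
Ember vs Cedar: 13 to 14, Cedar.
Ember vs Harvest: Harvest, 15–12.
Ember vs Maru: 5+2+2 = 9 for Ember, 18 for Maru — Maru by 18–9.
Cedar vs Harvest: Harvest wins 14–13.
Cedar vs Maru: Cedar wins 17–10.
Harvest–Maru: Harvest 18–9.
Harvest beats each of Ember, Cedar, Maru — Harvest is the Condorcet winner.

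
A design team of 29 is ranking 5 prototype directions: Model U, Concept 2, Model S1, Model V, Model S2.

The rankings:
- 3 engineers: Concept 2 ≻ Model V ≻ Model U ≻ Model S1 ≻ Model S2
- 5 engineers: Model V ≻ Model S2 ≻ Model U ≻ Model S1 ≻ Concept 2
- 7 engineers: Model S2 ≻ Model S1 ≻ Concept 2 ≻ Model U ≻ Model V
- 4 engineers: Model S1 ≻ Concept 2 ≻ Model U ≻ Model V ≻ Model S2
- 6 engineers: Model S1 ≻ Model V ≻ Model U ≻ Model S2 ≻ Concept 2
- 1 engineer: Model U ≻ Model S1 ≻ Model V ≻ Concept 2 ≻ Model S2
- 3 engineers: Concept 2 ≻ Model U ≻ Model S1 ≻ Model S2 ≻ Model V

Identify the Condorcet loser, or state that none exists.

Head-to-head results (29 engineers):
Model U vs Concept 2: Concept 2 wins 17–12.
Model U–Model S1: Model S1 17–12.
Model U–Model V: Model U 15–14.
Model U vs Model S2: Model U wins 17–12.
Concept 2–Model S1: Model S1 23–6.
Concept 2 vs Model V: Concept 2, 17–12.
Concept 2–Model S2: Model S2 18–11.
Model S1 vs Model V: Model S1, 21–8.
Model S1 vs Model S2: 3+4+6+1+3 = 17 for Model S1, 12 for Model S2 — Model S1 by 17–12.
Model V vs Model S2: 19 to 10, Model V.
No design is winless: Model U beats Model V; Concept 2 beats Model U; Model S1 beats Model U; Model V beats Model S2; Model S2 beats Concept 2. There is no Condorcet loser.

none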